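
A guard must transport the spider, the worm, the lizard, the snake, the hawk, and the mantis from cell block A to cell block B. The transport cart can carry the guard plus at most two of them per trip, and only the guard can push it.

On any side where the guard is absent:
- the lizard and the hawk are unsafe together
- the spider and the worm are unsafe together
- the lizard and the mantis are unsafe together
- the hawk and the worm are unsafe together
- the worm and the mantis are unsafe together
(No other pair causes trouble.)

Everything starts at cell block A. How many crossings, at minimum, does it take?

7

Counting alone: the guard can take at most 2 across per trip to cell block B, so moving all 6 needs at least 3 loaded trips out, with a return between consecutive ones — at least 5 crossings.
The safety rule pushes this higher. Following every safe sequence of crossings, the most of the 6 that can be at cell block B as the transport cart arrives there on crossing 5 is 5 — never all 6.
So no plan with fewer than 7 crossings exists, and this one achieves 7:
1. Guard goes to cell block B with the lizard and the worm.  [cell block A: the hawk, the mantis, the snake, the spider | cell block B: the lizard, the worm]
2. Guard goes back to cell block A alone.  [cell block A: the hawk, the mantis, the snake, the spider | cell block B: the lizard, the worm]
3. Guard goes to cell block B with the snake and the spider.  [cell block A: the hawk, the mantis | cell block B: the lizard, the snake, the spider, the worm]
4. Guard goes back to cell block A with the worm.  [cell block A: the hawk, the mantis, the worm | cell block B: the lizard, the snake, the spider]
5. Guard goes to cell block B with the hawk and the mantis.  [cell block A: the worm | cell block B: the hawk, the lizard, the mantis, the snake, the spider]
6. Guard goes back to cell block A with the lizard.  [cell block A: the lizard, the worm | cell block B: the hawk, the mantis, the snake, the spider]
7. Guard goes to cell block B with the lizard and the worm.  [cell block A: — | cell block B: the hawk, the lizard, the mantis, the snake, the spider, the worm]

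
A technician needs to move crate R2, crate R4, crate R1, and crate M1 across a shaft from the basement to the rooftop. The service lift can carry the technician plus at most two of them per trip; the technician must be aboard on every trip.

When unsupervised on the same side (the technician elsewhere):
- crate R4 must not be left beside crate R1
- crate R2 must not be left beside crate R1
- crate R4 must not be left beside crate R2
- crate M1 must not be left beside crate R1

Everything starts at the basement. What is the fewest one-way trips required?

5

Counting alone: the technician can take at most 2 across per trip to the rooftop, so moving all 4 needs at least 2 loaded trips out, with a return between consecutive ones — at least 3 crossings.
The safety rule pushes this higher. Following every safe sequence of crossings, the most of the 4 that can be at the rooftop as the service lift arrives there on crossing 3 is 3 — never all 4.
So no plan with fewer than 5 crossings exists, and this one achieves 5:
1. Technician goes to the rooftop with crate R1 and crate R2.
2. Technician goes back to the basement with crate R2.
3. Technician goes to the rooftop with crate M1 and crate R2.
4. Technician goes back to the basement with crate R1.
5. Technician goes to the rooftop with crate R1 and crate R4.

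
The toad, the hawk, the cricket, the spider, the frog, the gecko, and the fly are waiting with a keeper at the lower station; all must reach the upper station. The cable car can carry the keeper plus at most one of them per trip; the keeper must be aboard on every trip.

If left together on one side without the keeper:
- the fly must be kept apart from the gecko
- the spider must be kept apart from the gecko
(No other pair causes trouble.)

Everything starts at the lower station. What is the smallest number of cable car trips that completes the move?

15

Counting alone: the keeper can take at most 1 across per trip to the upper station, so moving all 7 needs at least 7 loaded trips out, with a return between consecutive ones — at least 13 crossings.
The safety rule pushes this higher. Following every safe sequence of crossings, the most of the 7 that can be at the upper station as the cable car arrives there on crossing 13 is 6 — never all 7.
So no plan with fewer than 15 crossings exists, and this one achieves 15:
1. Keeper goes to the upper station with the gecko.
2. Keeper goes back to the lower station alone.
3. Keeper goes to the upper station with the toad.
4. Keeper goes back to the lower station alone.
5. Keeper goes to the upper station with the hawk.
6. Keeper goes back to the lower station alone.
7. Keeper goes to the upper station with the cricket.
8. Keeper goes back to the lower station alone.
9. Keeper goes to the upper station with the spider.
10. Keeper goes back to the lower station with the gecko.
11. Keeper goes to the upper station with the fly.
12. Keeper goes back to the lower station alone.
13. Keeper goes to the upper station with the frog.
14. Keeper goes back to the lower station alone.
15. Keeper goes to the upper station with the gecko.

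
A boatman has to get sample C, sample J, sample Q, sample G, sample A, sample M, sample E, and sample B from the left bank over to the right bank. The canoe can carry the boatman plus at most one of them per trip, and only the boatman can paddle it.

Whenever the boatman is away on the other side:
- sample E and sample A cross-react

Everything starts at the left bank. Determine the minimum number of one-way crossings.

15

Counting alone: the boatman can take at most 1 across per trip to the right bank, so moving all 8 needs at least 8 loaded trips out, with a return between consecutive ones — at least 15 crossings.
The plan below uses exactly 15 crossings, so it is optimal:
1. Boatman goes to the right bank with sample A.
2. Boatman goes back to the left bank alone.
3. Boatman goes to the right bank with sample C.
4. Boatman goes back to the left bank alone.
5. Boatman goes to the right bank with sample J.
6. Boatman goes back to the left bank alone.
7. Boatman goes to the right bank with sample Q.
8. Boatman goes back to the left bank alone.
9. Boatman goes to the right bank with sample G.
10. Boatman goes back to the left bank alone.
11. Boatman goes to the right bank with sample M.
12. Boatman goes back to the left bank alone.
13. Boatman goes to the right bank with sample B.
14. Boatman goes back to the left bank alone.
15. Boatman goes to the right bank with sample E.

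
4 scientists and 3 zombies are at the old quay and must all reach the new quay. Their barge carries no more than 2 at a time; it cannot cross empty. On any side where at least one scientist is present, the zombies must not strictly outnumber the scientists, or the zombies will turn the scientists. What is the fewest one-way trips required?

Counting alone: each trip to the new quay takes at most 2 across and each return brings at least 1 back, so after t trips out (and t−1 returns) at most 2t − (t−1) of the 7 are across; that first reaches 7 at t = 6, so at least 11 crossings are needed.
The plan below uses exactly 11 crossings, so it is optimal:
1. 2 zombies → the new quay.  (the old quay: 4S 1Z; the new quay: 0S 2Z)
2. 1 zombie ← the old quay.  (the old quay: 4S 2Z; the new quay: 0S 1Z)
3. 2 zombies → the new quay.  (the old quay: 4S 0Z; the new quay: 0S 3Z)
4. 1 zombie ← the old quay.  (the old quay: 4S 1Z; the new quay: 0S 2Z)
5. 2 scientists → the new quay.  (the old quay: 2S 1Z; the new quay: 2S 2Z)
6. 1 zombie ← the old quay.  (the old quay: 2S 2Z; the new quay: 2S 1Z)
7. 1 scientist and 1 zombie → the new quay.  (the old quay: 1S 1Z; the new quay: 3S 2Z)
8. 1 scientist ← the old quay.  (the old quay: 2S 1Z; the new quay: 2S 2Z)
9. 1 scientist and 1 zombie → the new quay.  (the old quay: 1S 0Z; the new quay: 3S 3Z)
10. 1 zombie ← the old quay.  (the old quay: 1S 1Z; the new quay: 3S 2Z)
11. 1 scientist and 1 zombie → the new quay.  (the old quay: 0S 0Z; the new quay: 4S 3Z)

11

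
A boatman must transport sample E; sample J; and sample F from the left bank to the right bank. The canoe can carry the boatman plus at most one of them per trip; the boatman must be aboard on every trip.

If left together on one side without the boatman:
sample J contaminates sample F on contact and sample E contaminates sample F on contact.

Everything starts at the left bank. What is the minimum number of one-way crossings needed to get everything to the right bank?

Counting alone: the boatman can take at most 1 across per trip to the right bank, so moving all 3 needs at least 3 loaded trips out, with a return between consecutive ones — at least 5 crossings.
The safety rule pushes this higher. Following every safe sequence of crossings, the most of the 3 that can be at the right bank as the canoe arrives there on crossing 5 is 2 — never all 3.
So no plan with fewer than 7 crossings exists, and this one achieves 7:
1. Boatman goes to the right bank with sample F.  [the left bank: sample E, sample J | the right bank: sample F]
2. Boatman goes back to the left bank alone.  [the left bank: sample E, sample J | the right bank: sample F]
3. Boatman goes to the right bank with sample E.  [the left bank: sample J | the right bank: sample E, sample F]
4. Boatman goes back to the left bank with sample F.  [the left bank: sample F, sample J | the right bank: sample E]
5. Boatman goes to the right bank with sample J.  [the left bank: sample F | the right bank: sample E, sample J]
6. Boatman goes back to the left bank alone.  [the left bank: sample F | the right bank: sample E, sample J]
7. Boatman goes to the right bank with sample F.  [the left bank: — | the right bank: sample E, sample F, sample J]

7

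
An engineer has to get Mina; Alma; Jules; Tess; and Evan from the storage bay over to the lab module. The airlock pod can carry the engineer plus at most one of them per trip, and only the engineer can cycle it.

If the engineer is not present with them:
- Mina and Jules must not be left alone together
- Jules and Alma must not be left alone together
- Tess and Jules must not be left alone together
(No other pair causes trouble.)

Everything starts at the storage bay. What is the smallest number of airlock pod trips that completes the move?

impossible

Following every safe sequence of crossings from the start, the most of the 5 that can be at the lab module as the airlock pod arrives there on crossings 1, 3, 5 is 1, 2, 3 respectively; the best ever achieved is 3 of 5.
From crossing 7 on, no configuration arises that was not already reachable earlier: only 18 distinct safe configurations (who is on which side, and where the airlock pod is) can ever be reached, none of them has everyone across, and every continuation just revisits them. So no valid plan exists.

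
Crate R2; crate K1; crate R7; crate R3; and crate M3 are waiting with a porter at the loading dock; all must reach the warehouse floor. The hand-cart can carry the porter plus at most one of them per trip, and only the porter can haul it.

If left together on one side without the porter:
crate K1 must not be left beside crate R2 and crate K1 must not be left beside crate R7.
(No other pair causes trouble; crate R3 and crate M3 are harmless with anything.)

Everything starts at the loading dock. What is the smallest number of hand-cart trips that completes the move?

Counting alone: the porter can take at most 1 across per trip to the warehouse floor, so moving all 5 needs at least 5 loaded trips out, with a return between consecutive ones — at least 9 crossings.
The safety rule pushes this higher. Following every safe sequence of crossings, the most of the 5 that can be at the warehouse floor as the hand-cart arrives there on crossing 9 is 4 — never all 5.
So no plan with fewer than 11 crossings exists, and this one achieves 11:
1. Porter goes to the warehouse floor with crate K1.
2. Porter goes back to the loading dock alone.
3. Porter goes to the warehouse floor with crate R2.
4. Porter goes back to the loading dock with crate K1.
5. Porter goes to the warehouse floor with crate R7.
6. Porter goes back to the loading dock alone.
7. Porter goes to the warehouse floor with crate R3.
8. Porter goes back to the loading dock alone.
9. Porter goes to the warehouse floor with crate M3.
10. Porter goes back to the loading dock alone.
11. Porter goes to the warehouse floor with crate K1.

11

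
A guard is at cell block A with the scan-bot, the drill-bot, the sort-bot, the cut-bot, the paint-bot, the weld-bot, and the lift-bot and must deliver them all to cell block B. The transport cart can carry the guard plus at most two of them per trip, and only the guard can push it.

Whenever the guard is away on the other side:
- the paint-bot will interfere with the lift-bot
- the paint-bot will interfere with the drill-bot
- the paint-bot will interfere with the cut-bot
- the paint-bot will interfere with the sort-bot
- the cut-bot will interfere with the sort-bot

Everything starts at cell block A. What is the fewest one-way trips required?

11

Counting alone: the guard can take at most 2 across per trip to cell block B, so moving all 7 needs at least 4 loaded trips out, with a return between consecutive ones — at least 7 crossings.
The safety rule pushes this higher. Following every safe sequence of crossings, the most of the 7 that can be at cell block B as the transport cart arrives there on crossings 7, 9 is 5, 6 respectively — never all 7.
So no plan with fewer than 11 crossings exists, and this one achieves 11:
1. Guard goes to cell block B with the paint-bot and the sort-bot.
2. Guard goes back to cell block A with the sort-bot.
3. Guard goes to cell block B with the scan-bot and the sort-bot.
4. Guard goes back to cell block A with the sort-bot.
5. Guard goes to cell block B with the drill-bot and the sort-bot.
6. Guard goes back to cell block A with the paint-bot.
7. Guard goes to cell block B with the cut-bot and the lift-bot.
8. Guard goes back to cell block A with the sort-bot.
9. Guard goes to cell block B with the sort-bot and the weld-bot.
10. Guard goes back to cell block A with the sort-bot.
11. Guard goes to cell block B with the paint-bot and the sort-bot.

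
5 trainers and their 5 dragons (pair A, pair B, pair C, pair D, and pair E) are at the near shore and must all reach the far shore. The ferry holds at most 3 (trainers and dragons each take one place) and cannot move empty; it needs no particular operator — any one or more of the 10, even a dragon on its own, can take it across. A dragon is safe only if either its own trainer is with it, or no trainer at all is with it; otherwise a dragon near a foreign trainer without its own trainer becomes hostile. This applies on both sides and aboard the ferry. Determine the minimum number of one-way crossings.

11

Counting alone: each trip to the far shore takes at most 3 across and each return brings at least 1 back, so after t trips out (and t−1 returns) at most 3t − (t−1) of the 10 are across; that first reaches 10 at t = 5, so at least 9 crossings are needed.
The safety rule pushes this higher. Following every safe sequence of crossings, the most of the 10 that can be at the far shore as the ferry arrives there on crossing 9 is 9 — never all 10.
So no plan with fewer than 11 crossings exists, and this one achieves 11:
1. dragon A and trainer A cross → the far shore.
2. trainer A crosses ← the near shore.
3. dragon B, dragon C, and dragon D cross → the far shore.
4. dragon A crosses ← the near shore.
5. trainer B, trainer C, and trainer D cross → the far shore.
6. dragon B and trainer B cross ← the near shore.
7. trainer A, trainer B, and trainer E cross → the far shore.
8. dragon C crosses ← the near shore.
9. dragon A and dragon B cross → the far shore.
10. dragon A crosses ← the near shore.
11. dragon A, dragon C, and dragon E cross → the far shore.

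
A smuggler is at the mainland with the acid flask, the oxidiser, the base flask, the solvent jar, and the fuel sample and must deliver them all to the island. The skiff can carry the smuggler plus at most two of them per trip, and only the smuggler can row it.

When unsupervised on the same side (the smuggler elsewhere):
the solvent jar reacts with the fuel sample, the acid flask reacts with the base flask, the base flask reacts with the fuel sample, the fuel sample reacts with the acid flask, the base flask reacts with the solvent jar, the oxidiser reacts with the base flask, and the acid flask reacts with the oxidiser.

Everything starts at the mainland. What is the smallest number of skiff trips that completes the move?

Whatever the first load, the items left behind include a forbidden pair without the smuggler. No opening move is safe, so no plan exists.

impossible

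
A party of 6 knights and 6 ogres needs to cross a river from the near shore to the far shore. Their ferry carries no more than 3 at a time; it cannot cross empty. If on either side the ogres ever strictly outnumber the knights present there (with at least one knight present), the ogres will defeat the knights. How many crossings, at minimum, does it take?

impossible

Following every safe sequence of crossings from the start, the most of the 12 that can be at the far shore as the ferry arrives there on crossings 1, 3, 5 is 3, 5, 6 respectively; the best ever achieved is 6 of 12.
From crossing 7 on, no configuration arises that was not already reachable earlier: only 17 distinct safe configurations (who is on which side, and where the ferry is) can ever be reached, none of them has everyone across, and every continuation just revisits them. They are: 0 knights + 0 ogres across (ferry back at the start); 0 knights + 1 ogre across (ferry there); 0 knights + 1 ogre across (ferry back at the start); 0 knights + 2 ogres across (ferry there); 0 knights + 2 ogres across (ferry back at the start); 0 knights + 3 ogres across (ferry there); 0 knights + 3 ogres across (ferry back at the start); 0 knights + 4 ogres across (ferry there); 0 knights + 4 ogres across (ferry back at the start); 0 knights + 5 ogres across (ferry there); 0 knights + 5 ogres across (ferry back at the start); 0 knights + 6 ogres across (ferry there); 1 knight + 1 ogre across (ferry there); 1 knight + 1 ogre across (ferry back at the start); 2 knights + 2 ogres across (ferry there); 2 knights + 2 ogres across (ferry back at the start); 3 knights + 3 ogres across (ferry there). So no valid plan exists.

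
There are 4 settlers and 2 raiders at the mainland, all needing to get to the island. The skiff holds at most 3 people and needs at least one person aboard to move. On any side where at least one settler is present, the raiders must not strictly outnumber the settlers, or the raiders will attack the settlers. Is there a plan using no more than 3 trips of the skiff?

No

Counting alone: each trip to the island takes at most 3 across and each return brings at least 1 back, so after t trips out (and t−1 returns) at most 3t − (t−1) of the 6 are across; that first reaches 6 at t = 3, so at least 5 crossings are needed.
Since 3 < 5, 3 crossings cannot be enough. (The shortest complete plan in fact takes 5:)
1. 2 raiders → the island.  (the mainland: 4S 0R; the island: 0S 2R)
2. 1 raider ← the mainland.  (the mainland: 4S 1R; the island: 0S 1R)
3. 2 settlers and 1 raider → the island.  (the mainland: 2S 0R; the island: 2S 2R)
4. 1 raider ← the mainland.  (the mainland: 2S 1R; the island: 2S 1R)
5. 2 settlers and 1 raider → the island.  (the mainland: 0S 0R; the island: 4S 2R)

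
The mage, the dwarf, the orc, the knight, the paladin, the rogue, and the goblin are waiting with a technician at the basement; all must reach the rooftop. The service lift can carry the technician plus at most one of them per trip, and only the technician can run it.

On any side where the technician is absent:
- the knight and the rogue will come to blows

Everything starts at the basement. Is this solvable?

Yes

1. Technician goes to the rooftop with the knight.
2. Technician goes back to the basement alone.
3. Technician goes to the rooftop with the mage.
4. Technician goes back to the basement alone.
5. Technician goes to the rooftop with the dwarf.
6. Technician goes back to the basement alone.
7. Technician goes to the rooftop with the orc.
8. Technician goes back to the basement alone.
9. Technician goes to the rooftop with the paladin.
10. Technician goes back to the basement alone.
11. Technician goes to the rooftop with the goblin.
12. Technician goes back to the basement alone.
13. Technician goes to the rooftop with the rogue.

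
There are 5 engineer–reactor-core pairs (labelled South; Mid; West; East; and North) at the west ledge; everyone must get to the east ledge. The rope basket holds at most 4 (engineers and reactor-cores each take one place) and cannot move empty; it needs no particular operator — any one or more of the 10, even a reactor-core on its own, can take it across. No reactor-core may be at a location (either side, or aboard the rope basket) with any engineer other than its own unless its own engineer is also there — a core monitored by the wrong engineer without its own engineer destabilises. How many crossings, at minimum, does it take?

Counting alone: each trip to the east ledge takes at most 4 across and each return brings at least 1 back, so after t trips out (and t−1 returns) at most 4t − (t−1) of the 10 are across; that first reaches 10 at t = 3, so at least 5 crossings are needed.
The safety rule pushes this higher. Following every safe sequence of crossings, the most of the 10 that can be at the east ledge as the rope basket arrives there on crossing 5 is 9 — never all 10.
So no plan with fewer than 7 crossings exists, and this one achieves 7:
1. engineer South and reactor-core South cross → the east ledge.
2. engineer South crosses ← the west ledge.
3. reactor-core East, reactor-core Mid, reactor-core North, and reactor-core West cross → the east ledge.
4. reactor-core South crosses ← the west ledge.
5. engineer East, engineer Mid, engineer North, and engineer West cross → the east ledge.
6. engineer Mid and reactor-core Mid cross ← the west ledge.
7. engineer Mid, engineer South, reactor-core Mid, and reactor-core South cross → the east ledge.

7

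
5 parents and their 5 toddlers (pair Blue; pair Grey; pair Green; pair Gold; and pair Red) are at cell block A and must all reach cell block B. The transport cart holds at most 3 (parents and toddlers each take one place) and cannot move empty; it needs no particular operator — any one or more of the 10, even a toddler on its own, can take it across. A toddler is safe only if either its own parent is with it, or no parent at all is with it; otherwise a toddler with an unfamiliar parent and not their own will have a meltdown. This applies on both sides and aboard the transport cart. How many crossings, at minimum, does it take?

Counting alone: each trip to cell block B takes at most 3 across and each return brings at least 1 back, so after t trips out (and t−1 returns) at most 3t − (t−1) of the 10 are across; that first reaches 10 at t = 5, so at least 9 crossings are needed.
The safety rule pushes this higher. Following every safe sequence of crossings, the most of the 10 that can be at cell block B as the transport cart arrives there on crossing 9 is 9 — never all 10.
So no plan with fewer than 11 crossings exists, and this one achieves 11:
1. parent Blue and toddler Blue cross → cell block B.
2. parent Blue crosses ← cell block A.
3. toddler Gold, toddler Green, and toddler Grey cross → cell block B.
4. toddler Blue crosses ← cell block A.
5. parent Gold, parent Green, and parent Grey cross → cell block B.
6. parent Grey and toddler Grey cross ← cell block A.
7. parent Blue, parent Grey, and parent Red cross → cell block B.
8. toddler Green crosses ← cell block A.
9. toddler Blue and toddler Grey cross → cell block B.
10. toddler Blue crosses ← cell block A.
11. toddler Blue, toddler Green, and toddler Red cross → cell block B.

11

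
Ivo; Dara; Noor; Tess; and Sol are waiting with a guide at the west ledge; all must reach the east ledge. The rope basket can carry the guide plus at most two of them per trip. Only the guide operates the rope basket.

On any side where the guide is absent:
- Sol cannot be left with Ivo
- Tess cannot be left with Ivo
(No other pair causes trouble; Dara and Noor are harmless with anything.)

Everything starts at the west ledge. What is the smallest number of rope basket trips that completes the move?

5

Counting alone: the guide can take at most 2 across per trip to the east ledge, so moving all 5 needs at least 3 loaded trips out, with a return between consecutive ones — at least 5 crossings.
The plan below uses exactly 5 crossings, so it is optimal:
1. Guide goes to the east ledge with Ivo.
2. Guide goes back to the west ledge alone.
3. Guide goes to the east ledge with Dara and Noor.
4. Guide goes back to the west ledge alone.
5. Guide goes to the east ledge with Sol and Tess.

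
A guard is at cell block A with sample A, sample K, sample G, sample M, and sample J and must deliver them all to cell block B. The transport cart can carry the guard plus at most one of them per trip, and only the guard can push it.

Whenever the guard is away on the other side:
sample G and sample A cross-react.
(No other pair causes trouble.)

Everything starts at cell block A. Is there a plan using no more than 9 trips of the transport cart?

Yes — this plan uses 9 crossings (≤ 9):
1. Guard goes to cell block B with sample A.  [cell block A: sample G, sample J, sample K, sample M | cell block B: sample A]
2. Guard goes back to cell block A alone.  [cell block A: sample G, sample J, sample K, sample M | cell block B: sample A]
3. Guard goes to cell block B with sample K.  [cell block A: sample G, sample J, sample M | cell block B: sample A, sample K]
4. Guard goes back to cell block A alone.  [cell block A: sample G, sample J, sample M | cell block B: sample A, sample K]
5. Guard goes to cell block B with sample M.  [cell block A: sample G, sample J | cell block B: sample A, sample K, sample M]
6. Guard goes back to cell block A alone.  [cell block A: sample G, sample J | cell block B: sample A, sample K, sample M]
7. Guard goes to cell block B with sample J.  [cell block A: sample G | cell block B: sample A, sample J, sample K, sample M]
8. Guard goes back to cell block A alone.  [cell block A: sample G | cell block B: sample A, sample J, sample K, sample M]
9. Guard goes to cell block B with sample G.  [cell block A: — | cell block B: sample A, sample G, sample J, sample K, sample M]

Yes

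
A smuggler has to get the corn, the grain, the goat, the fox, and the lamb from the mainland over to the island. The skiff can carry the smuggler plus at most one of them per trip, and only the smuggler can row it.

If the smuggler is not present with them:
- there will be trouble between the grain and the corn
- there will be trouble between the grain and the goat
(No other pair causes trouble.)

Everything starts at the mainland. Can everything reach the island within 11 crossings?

Yes

Yes — this plan uses 11 crossings (≤ 11):
1. Smuggler goes to the island with the grain.
2. Smuggler goes back to the mainland alone.
3. Smuggler goes to the island with the corn.
4. Smuggler goes back to the mainland with the grain.
5. Smuggler goes to the island with the goat.
6. Smuggler goes back to the mainland alone.
7. Smuggler goes to the island with the fox.
8. Smuggler goes back to the mainland alone.
9. Smuggler goes to the island with the lamb.
10. Smuggler goes back to the mainland alone.
11. Smuggler goes to the island with the grain.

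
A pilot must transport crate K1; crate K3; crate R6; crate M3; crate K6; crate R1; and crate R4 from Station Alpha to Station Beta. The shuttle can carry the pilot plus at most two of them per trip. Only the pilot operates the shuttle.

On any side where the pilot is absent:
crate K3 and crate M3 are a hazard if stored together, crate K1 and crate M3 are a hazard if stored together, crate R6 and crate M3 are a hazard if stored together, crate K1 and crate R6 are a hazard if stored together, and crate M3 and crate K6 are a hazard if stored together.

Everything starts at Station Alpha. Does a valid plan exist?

1. Pilot goes to Station Beta with crate K1 and crate M3.  [Station Alpha: crate K3, crate K6, crate R1, crate R4, crate R6 | Station Beta: crate K1, crate M3]
2. Pilot goes back to Station Alpha with crate K1.  [Station Alpha: crate K1, crate K3, crate K6, crate R1, crate R4, crate R6 | Station Beta: crate M3]
3. Pilot goes to Station Beta with crate K1 and crate K3.  [Station Alpha: crate K6, crate R1, crate R4, crate R6 | Station Beta: crate K1, crate K3, crate M3]
4. Pilot goes back to Station Alpha with crate M3.  [Station Alpha: crate K6, crate M3, crate R1, crate R4, crate R6 | Station Beta: crate K1, crate K3]
5. Pilot goes to Station Beta with crate K6 and crate R6.  [Station Alpha: crate M3, crate R1, crate R4 | Station Beta: crate K1, crate K3, crate K6, crate R6]
6. Pilot goes back to Station Alpha with crate K1.  [Station Alpha: crate K1, crate M3, crate R1, crate R4 | Station Beta: crate K3, crate K6, crate R6]
7. Pilot goes to Station Beta with crate K1 and crate R1.  [Station Alpha: crate M3, crate R4 | Station Beta: crate K1, crate K3, crate K6, crate R1, crate R6]
8. Pilot goes back to Station Alpha with crate K1.  [Station Alpha: crate K1, crate M3, crate R4 | Station Beta: crate K3, crate K6, crate R1, crate R6]
9. Pilot goes to Station Beta with crate K1 and crate R4.  [Station Alpha: crate M3 | Station Beta: crate K1, crate K3, crate K6, crate R1, crate R4, crate R6]
10. Pilot goes back to Station Alpha with crate K1.  [Station Alpha: crate K1, crate M3 | Station Beta: crate K3, crate K6, crate R1, crate R4, crate R6]
11. Pilot goes to Station Beta with crate K1 and crate M3.  [Station Alpha: — | Station Beta: crate K1, crate K3, crate K6, crate M3, crate R1, crate R4, crate R6]

Yes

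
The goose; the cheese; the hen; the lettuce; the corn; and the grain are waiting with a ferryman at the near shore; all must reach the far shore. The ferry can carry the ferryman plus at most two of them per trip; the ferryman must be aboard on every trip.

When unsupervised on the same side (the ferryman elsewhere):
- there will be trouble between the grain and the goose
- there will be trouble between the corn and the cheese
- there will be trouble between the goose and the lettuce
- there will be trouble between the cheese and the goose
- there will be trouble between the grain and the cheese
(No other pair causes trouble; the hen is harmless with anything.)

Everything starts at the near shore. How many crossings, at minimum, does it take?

9

Counting alone: the ferryman can take at most 2 across per trip to the far shore, so moving all 6 needs at least 3 loaded trips out, with a return between consecutive ones — at least 5 crossings.
The safety rule pushes this higher. Following every safe sequence of crossings, the most of the 6 that can be at the far shore as the ferry arrives there on crossings 5, 7 is 4, 5 respectively — never all 6.
So no plan with fewer than 9 crossings exists, and this one achieves 9:
1. Ferryman goes to the far shore with the cheese and the goose.  [the near shore: the corn, the grain, the hen, the lettuce | the far shore: the cheese, the goose]
2. Ferryman goes back to the near shore with the goose.  [the near shore: the corn, the goose, the grain, the hen, the lettuce | the far shore: the cheese]
3. Ferryman goes to the far shore with the goose and the hen.  [the near shore: the corn, the grain, the lettuce | the far shore: the cheese, the goose, the hen]
4. Ferryman goes back to the near shore with the goose.  [the near shore: the corn, the goose, the grain, the lettuce | the far shore: the cheese, the hen]
5. Ferryman goes to the far shore with the goose and the lettuce.  [the near shore: the corn, the grain | the far shore: the cheese, the goose, the hen, the lettuce]
6. Ferryman goes back to the near shore with the goose.  [the near shore: the corn, the goose, the grain | the far shore: the cheese, the hen, the lettuce]
7. Ferryman goes to the far shore with the corn and the grain.  [the near shore: the goose | the far shore: the cheese, the corn, the grain, the hen, the lettuce]
8. Ferryman goes back to the near shore with the cheese.  [the near shore: the cheese, the goose | the far shore: the corn, the grain, the hen, the lettuce]
9. Ferryman goes to the far shore with the cheese and the goose.  [the near shore: — | the far shore: the cheese, the corn, the goose, the grain, the hen, the lettuce]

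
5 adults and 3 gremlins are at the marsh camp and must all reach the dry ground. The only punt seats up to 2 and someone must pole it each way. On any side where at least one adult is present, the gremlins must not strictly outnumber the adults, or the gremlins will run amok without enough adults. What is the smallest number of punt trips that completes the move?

Counting alone: each trip to the dry ground takes at most 2 across and each return brings at least 1 back, so after t trips out (and t−1 returns) at most 2t − (t−1) of the 8 are across; that first reaches 8 at t = 7, so at least 13 crossings are needed.
The plan below uses exactly 13 crossings, so it is optimal:
1. 2 gremlins → the dry ground.  (the marsh camp: 5A 1G; the dry ground: 0A 2G)
2. 1 gremlin ← the marsh camp.  (the marsh camp: 5A 2G; the dry ground: 0A 1G)
3. 2 gremlins → the dry ground.  (the marsh camp: 5A 0G; the dry ground: 0A 3G)
4. 1 gremlin ← the marsh camp.  (the marsh camp: 5A 1G; the dry ground: 0A 2G)
5. 2 adults → the dry ground.  (the marsh camp: 3A 1G; the dry ground: 2A 2G)
6. 1 gremlin ← the marsh camp.  (the marsh camp: 3A 2G; the dry ground: 2A 1G)
7. 1 adult and 1 gremlin → the dry ground.  (the marsh camp: 2A 1G; the dry ground: 3A 2G)
8. 1 gremlin ← the marsh camp.  (the marsh camp: 2A 2G; the dry ground: 3A 1G)
9. 2 gremlins → the dry ground.  (the marsh camp: 2A 0G; the dry ground: 3A 3G)
10. 1 gremlin ← the marsh camp.  (the marsh camp: 2A 1G; the dry ground: 3A 2G)
11. 1 adult and 1 gremlin → the dry ground.  (the marsh camp: 1A 0G; the dry ground: 4A 3G)
12. 1 gremlin ← the marsh camp.  (the marsh camp: 1A 1G; the dry ground: 4A 2G)
13. 1 adult and 1 gremlin → the dry ground.  (the marsh camp: 0A 0G; the dry ground: 5A 3G)

13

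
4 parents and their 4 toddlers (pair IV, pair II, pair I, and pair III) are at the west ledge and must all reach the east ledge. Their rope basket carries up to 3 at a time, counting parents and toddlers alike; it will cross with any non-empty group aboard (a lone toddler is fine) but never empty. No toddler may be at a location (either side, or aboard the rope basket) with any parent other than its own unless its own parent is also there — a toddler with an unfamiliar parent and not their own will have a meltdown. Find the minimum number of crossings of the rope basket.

9

Counting alone: each trip to the east ledge takes at most 3 across and each return brings at least 1 back, so after t trips out (and t−1 returns) at most 3t − (t−1) of the 8 are across; that first reaches 8 at t = 4, so at least 7 crossings are needed.
The safety rule pushes this higher. Following every safe sequence of crossings, the most of the 8 that can be at the east ledge as the rope basket arrives there on crossing 7 is 7 — never all 8.
So no plan with fewer than 9 crossings exists, and this one achieves 9:
1. parent IV and toddler IV cross → the east ledge.
2. parent IV crosses ← the west ledge.
3. parent II, parent IV, and toddler II cross → the east ledge.
4. parent IV and toddler IV cross ← the west ledge.
5. parent I, parent III, and parent IV cross → the east ledge.
6. toddler II crosses ← the west ledge.
7. toddler II and toddler IV cross → the east ledge.
8. toddler IV crosses ← the west ledge.
9. toddler I, toddler III, and toddler IV cross → the east ledge.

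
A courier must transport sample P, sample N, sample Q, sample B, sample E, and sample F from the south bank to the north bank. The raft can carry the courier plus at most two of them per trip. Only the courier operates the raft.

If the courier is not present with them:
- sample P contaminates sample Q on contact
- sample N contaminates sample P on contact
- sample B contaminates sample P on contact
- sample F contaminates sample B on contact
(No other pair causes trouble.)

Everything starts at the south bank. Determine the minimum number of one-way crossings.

7

Counting alone: the courier can take at most 2 across per trip to the north bank, so moving all 6 needs at least 3 loaded trips out, with a return between consecutive ones — at least 5 crossings.
The safety rule pushes this higher. Following every safe sequence of crossings, the most of the 6 that can be at the north bank as the raft arrives there on crossing 5 is 5 — never all 6.
So no plan with fewer than 7 crossings exists, and this one achieves 7:
1. Courier goes to the north bank with sample B and sample P.  [the south bank: sample E, sample F, sample N, sample Q | the north bank: sample B, sample P]
2. Courier goes back to the south bank with sample P.  [the south bank: sample E, sample F, sample N, sample P, sample Q | the north bank: sample B]
3. Courier goes to the north bank with sample N and sample P.  [the south bank: sample E, sample F, sample Q | the north bank: sample B, sample N, sample P]
4. Courier goes back to the south bank with sample P.  [the south bank: sample E, sample F, sample P, sample Q | the north bank: sample B, sample N]
5. Courier goes to the north bank with sample E and sample Q.  [the south bank: sample F, sample P | the north bank: sample B, sample E, sample N, sample Q]
6. Courier goes back to the south bank alone.  [the south bank: sample F, sample P | the north bank: sample B, sample E, sample N, sample Q]
7. Courier goes to the north bank with sample F and sample P.  [the south bank: — | the north bank: sample B, sample E, sample F, sample N, sample P, sample Q]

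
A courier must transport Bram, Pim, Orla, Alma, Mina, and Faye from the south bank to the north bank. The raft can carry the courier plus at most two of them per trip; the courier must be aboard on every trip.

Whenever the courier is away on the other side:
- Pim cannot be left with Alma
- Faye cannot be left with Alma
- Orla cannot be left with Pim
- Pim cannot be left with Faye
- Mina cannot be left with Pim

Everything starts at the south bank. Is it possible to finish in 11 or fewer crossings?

Yes — this plan uses 9 crossings (≤ 11):
1. Courier goes to the north bank with Alma and Pim.
2. Courier goes back to the south bank with Pim.
3. Courier goes to the north bank with Bram and Pim.
4. Courier goes back to the south bank with Pim.
5. Courier goes to the north bank with Orla and Pim.
6. Courier goes back to the south bank with Pim.
7. Courier goes to the north bank with Mina and Pim.
8. Courier goes back to the south bank with Pim.
9. Courier goes to the north bank with Faye and Pim.

Yes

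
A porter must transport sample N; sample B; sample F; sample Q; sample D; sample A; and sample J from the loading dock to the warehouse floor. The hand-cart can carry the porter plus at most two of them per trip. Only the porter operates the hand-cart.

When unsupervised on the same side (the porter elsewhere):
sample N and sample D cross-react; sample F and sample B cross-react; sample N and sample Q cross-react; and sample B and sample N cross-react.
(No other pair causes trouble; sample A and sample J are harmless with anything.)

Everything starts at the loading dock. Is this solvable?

Yes

1. Porter goes to the warehouse floor with sample B and sample N.  [the loading dock: sample A, sample D, sample F, sample J, sample Q | the warehouse floor: sample B, sample N]
2. Porter goes back to the loading dock with sample N.  [the loading dock: sample A, sample D, sample F, sample J, sample N, sample Q | the warehouse floor: sample B]
3. Porter goes to the warehouse floor with sample D and sample Q.  [the loading dock: sample A, sample F, sample J, sample N | the warehouse floor: sample B, sample D, sample Q]
4. Porter goes back to the loading dock alone.  [the loading dock: sample A, sample F, sample J, sample N | the warehouse floor: sample B, sample D, sample Q]
5. Porter goes to the warehouse floor with sample A and sample J.  [the loading dock: sample F, sample N | the warehouse floor: sample A, sample B, sample D, sample J, sample Q]
6. Porter goes back to the loading dock alone.  [the loading dock: sample F, sample N | the warehouse floor: sample A, sample B, sample D, sample J, sample Q]
7. Porter goes to the warehouse floor with sample F and sample N.  [the loading dock: — | the warehouse floor: sample A, sample B, sample D, sample F, sample J, sample N, sample Q]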